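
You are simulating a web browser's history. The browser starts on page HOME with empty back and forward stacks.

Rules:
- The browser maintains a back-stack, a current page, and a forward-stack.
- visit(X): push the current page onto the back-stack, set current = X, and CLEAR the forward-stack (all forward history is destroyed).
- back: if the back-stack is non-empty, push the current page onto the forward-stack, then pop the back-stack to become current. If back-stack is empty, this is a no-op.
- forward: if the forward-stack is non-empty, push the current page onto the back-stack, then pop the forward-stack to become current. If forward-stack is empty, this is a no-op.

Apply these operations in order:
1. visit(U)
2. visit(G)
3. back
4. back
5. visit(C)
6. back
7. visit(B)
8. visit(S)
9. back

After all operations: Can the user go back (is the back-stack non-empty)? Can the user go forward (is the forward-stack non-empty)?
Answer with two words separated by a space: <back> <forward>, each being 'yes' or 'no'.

Answer: yes yes

Derivation:
After 1 (visit(U)): cur=U back=1 fwd=0
After 2 (visit(G)): cur=G back=2 fwd=0
After 3 (back): cur=U back=1 fwd=1
After 4 (back): cur=HOME back=0 fwd=2
After 5 (visit(C)): cur=C back=1 fwd=0
After 6 (back): cur=HOME back=0 fwd=1
After 7 (visit(B)): cur=B back=1 fwd=0
After 8 (visit(S)): cur=S back=2 fwd=0
After 9 (back): cur=B back=1 fwd=1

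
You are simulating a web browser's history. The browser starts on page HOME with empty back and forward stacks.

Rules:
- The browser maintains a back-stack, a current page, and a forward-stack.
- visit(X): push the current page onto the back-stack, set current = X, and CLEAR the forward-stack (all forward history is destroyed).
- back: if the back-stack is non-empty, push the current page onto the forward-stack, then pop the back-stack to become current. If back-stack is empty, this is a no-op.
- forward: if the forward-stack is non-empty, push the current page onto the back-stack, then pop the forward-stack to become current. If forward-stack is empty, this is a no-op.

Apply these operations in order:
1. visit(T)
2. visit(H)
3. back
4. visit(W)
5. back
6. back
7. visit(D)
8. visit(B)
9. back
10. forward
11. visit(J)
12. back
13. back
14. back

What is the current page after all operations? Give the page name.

After 1 (visit(T)): cur=T back=1 fwd=0
After 2 (visit(H)): cur=H back=2 fwd=0
After 3 (back): cur=T back=1 fwd=1
After 4 (visit(W)): cur=W back=2 fwd=0
After 5 (back): cur=T back=1 fwd=1
After 6 (back): cur=HOME back=0 fwd=2
After 7 (visit(D)): cur=D back=1 fwd=0
After 8 (visit(B)): cur=B back=2 fwd=0
After 9 (back): cur=D back=1 fwd=1
After 10 (forward): cur=B back=2 fwd=0
After 11 (visit(J)): cur=J back=3 fwd=0
After 12 (back): cur=B back=2 fwd=1
After 13 (back): cur=D back=1 fwd=2
After 14 (back): cur=HOME back=0 fwd=3

Answer: HOME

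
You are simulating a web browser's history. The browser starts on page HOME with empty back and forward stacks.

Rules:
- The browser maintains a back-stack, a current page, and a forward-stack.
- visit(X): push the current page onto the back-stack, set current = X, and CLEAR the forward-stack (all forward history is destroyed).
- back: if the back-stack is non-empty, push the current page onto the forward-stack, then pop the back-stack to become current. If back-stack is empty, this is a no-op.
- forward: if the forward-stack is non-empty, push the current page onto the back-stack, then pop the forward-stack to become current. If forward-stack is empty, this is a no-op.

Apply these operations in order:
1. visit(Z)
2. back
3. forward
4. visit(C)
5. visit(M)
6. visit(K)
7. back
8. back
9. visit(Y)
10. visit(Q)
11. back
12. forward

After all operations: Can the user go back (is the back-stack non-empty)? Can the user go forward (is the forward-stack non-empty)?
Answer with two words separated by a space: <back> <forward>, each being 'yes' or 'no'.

Answer: yes no

Derivation:
After 1 (visit(Z)): cur=Z back=1 fwd=0
After 2 (back): cur=HOME back=0 fwd=1
After 3 (forward): cur=Z back=1 fwd=0
After 4 (visit(C)): cur=C back=2 fwd=0
After 5 (visit(M)): cur=M back=3 fwd=0
After 6 (visit(K)): cur=K back=4 fwd=0
After 7 (back): cur=M back=3 fwd=1
After 8 (back): cur=C back=2 fwd=2
After 9 (visit(Y)): cur=Y back=3 fwd=0
After 10 (visit(Q)): cur=Q back=4 fwd=0
After 11 (back): cur=Y back=3 fwd=1
After 12 (forward): cur=Q back=4 fwd=0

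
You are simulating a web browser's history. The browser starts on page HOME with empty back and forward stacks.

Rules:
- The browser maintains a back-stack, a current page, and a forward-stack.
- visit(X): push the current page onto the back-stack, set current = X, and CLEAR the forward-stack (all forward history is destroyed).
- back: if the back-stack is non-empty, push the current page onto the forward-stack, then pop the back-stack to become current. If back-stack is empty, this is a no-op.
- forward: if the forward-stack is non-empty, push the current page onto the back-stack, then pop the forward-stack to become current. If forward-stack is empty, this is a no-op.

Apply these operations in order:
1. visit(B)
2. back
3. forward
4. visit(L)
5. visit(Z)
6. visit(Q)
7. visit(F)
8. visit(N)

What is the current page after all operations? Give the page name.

Answer: N

Derivation:
After 1 (visit(B)): cur=B back=1 fwd=0
After 2 (back): cur=HOME back=0 fwd=1
After 3 (forward): cur=B back=1 fwd=0
After 4 (visit(L)): cur=L back=2 fwd=0
After 5 (visit(Z)): cur=Z back=3 fwd=0
After 6 (visit(Q)): cur=Q back=4 fwd=0
After 7 (visit(F)): cur=F back=5 fwd=0
After 8 (visit(N)): cur=N back=6 fwd=0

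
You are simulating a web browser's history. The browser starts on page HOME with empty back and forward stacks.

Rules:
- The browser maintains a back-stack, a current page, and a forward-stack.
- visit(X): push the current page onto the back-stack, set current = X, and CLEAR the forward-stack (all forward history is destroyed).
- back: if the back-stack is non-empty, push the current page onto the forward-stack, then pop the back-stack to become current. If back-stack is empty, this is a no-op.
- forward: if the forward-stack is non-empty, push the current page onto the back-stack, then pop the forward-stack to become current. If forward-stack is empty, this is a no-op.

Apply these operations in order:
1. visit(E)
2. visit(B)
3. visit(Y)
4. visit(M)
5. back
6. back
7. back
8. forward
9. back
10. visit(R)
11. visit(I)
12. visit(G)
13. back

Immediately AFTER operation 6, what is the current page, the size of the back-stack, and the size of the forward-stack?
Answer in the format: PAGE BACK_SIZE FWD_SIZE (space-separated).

After 1 (visit(E)): cur=E back=1 fwd=0
After 2 (visit(B)): cur=B back=2 fwd=0
After 3 (visit(Y)): cur=Y back=3 fwd=0
After 4 (visit(M)): cur=M back=4 fwd=0
After 5 (back): cur=Y back=3 fwd=1
After 6 (back): cur=B back=2 fwd=2

B 2 2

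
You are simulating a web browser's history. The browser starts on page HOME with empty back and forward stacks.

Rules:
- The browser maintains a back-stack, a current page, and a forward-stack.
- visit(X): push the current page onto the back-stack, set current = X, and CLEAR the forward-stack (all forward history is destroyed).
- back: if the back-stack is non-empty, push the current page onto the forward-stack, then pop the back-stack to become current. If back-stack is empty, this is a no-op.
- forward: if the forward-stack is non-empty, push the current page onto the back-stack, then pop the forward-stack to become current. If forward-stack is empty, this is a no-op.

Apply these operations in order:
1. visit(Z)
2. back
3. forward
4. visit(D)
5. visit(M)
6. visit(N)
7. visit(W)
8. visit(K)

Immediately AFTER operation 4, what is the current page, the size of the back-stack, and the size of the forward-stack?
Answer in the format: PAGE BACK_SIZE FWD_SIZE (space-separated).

After 1 (visit(Z)): cur=Z back=1 fwd=0
After 2 (back): cur=HOME back=0 fwd=1
After 3 (forward): cur=Z back=1 fwd=0
After 4 (visit(D)): cur=D back=2 fwd=0

D 2 0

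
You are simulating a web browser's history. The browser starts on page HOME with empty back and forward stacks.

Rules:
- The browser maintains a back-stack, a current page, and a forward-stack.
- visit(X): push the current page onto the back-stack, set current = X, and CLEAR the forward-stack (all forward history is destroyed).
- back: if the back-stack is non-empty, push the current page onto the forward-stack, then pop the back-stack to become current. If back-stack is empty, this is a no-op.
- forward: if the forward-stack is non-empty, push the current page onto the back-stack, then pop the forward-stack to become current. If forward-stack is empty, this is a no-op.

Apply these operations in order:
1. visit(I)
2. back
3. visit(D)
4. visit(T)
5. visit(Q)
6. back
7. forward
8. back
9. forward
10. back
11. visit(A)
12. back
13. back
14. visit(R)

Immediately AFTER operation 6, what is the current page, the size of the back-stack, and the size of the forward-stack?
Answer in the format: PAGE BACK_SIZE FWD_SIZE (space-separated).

After 1 (visit(I)): cur=I back=1 fwd=0
After 2 (back): cur=HOME back=0 fwd=1
After 3 (visit(D)): cur=D back=1 fwd=0
After 4 (visit(T)): cur=T back=2 fwd=0
After 5 (visit(Q)): cur=Q back=3 fwd=0
After 6 (back): cur=T back=2 fwd=1

T 2 1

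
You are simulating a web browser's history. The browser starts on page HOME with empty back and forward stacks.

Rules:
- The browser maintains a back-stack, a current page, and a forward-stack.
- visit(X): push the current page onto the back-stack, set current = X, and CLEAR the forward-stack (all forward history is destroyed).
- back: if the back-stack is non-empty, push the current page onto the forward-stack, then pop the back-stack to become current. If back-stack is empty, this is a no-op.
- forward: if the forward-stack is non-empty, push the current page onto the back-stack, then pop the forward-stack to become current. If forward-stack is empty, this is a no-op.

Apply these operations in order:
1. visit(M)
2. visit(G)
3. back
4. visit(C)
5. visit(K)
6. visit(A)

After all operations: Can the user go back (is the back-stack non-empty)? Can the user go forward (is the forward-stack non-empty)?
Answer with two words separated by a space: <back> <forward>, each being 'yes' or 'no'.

Answer: yes no

Derivation:
After 1 (visit(M)): cur=M back=1 fwd=0
After 2 (visit(G)): cur=G back=2 fwd=0
After 3 (back): cur=M back=1 fwd=1
After 4 (visit(C)): cur=C back=2 fwd=0
After 5 (visit(K)): cur=K back=3 fwd=0
After 6 (visit(A)): cur=A back=4 fwd=0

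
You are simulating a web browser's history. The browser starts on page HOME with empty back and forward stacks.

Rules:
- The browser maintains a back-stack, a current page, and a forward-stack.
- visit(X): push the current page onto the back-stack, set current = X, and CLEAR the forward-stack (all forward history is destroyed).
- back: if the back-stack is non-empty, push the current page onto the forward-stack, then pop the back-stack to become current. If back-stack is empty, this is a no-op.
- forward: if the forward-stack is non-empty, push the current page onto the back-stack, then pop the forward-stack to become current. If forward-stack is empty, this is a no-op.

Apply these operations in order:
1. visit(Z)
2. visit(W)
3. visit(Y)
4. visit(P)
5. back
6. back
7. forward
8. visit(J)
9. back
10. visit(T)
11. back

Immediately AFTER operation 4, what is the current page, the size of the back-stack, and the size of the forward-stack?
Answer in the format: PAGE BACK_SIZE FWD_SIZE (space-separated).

After 1 (visit(Z)): cur=Z back=1 fwd=0
After 2 (visit(W)): cur=W back=2 fwd=0
After 3 (visit(Y)): cur=Y back=3 fwd=0
After 4 (visit(P)): cur=P back=4 fwd=0

P 4 0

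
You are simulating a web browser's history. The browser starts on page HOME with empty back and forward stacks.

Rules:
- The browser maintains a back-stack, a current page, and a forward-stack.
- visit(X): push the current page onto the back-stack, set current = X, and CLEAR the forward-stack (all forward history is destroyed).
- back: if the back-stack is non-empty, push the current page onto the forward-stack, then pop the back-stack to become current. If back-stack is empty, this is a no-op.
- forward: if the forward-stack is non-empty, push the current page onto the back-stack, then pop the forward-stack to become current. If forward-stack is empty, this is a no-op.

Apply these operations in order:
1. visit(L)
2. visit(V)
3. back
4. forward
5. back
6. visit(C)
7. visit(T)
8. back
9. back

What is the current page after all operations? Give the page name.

After 1 (visit(L)): cur=L back=1 fwd=0
After 2 (visit(V)): cur=V back=2 fwd=0
After 3 (back): cur=L back=1 fwd=1
After 4 (forward): cur=V back=2 fwd=0
After 5 (back): cur=L back=1 fwd=1
After 6 (visit(C)): cur=C back=2 fwd=0
After 7 (visit(T)): cur=T back=3 fwd=0
After 8 (back): cur=C back=2 fwd=1
After 9 (back): cur=L back=1 fwd=2

Answer: L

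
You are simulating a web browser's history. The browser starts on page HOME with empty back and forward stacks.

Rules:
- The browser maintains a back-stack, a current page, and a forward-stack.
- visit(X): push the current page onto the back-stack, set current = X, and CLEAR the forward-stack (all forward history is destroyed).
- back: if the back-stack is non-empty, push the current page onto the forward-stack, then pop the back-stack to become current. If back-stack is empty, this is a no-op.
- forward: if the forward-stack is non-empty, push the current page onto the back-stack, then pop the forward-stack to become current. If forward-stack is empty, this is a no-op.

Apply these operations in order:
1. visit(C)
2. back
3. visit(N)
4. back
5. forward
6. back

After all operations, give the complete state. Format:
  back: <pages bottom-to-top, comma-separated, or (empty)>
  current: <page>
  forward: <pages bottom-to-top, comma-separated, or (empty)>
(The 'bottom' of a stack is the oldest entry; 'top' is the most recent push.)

Answer: back: (empty)
current: HOME
forward: N

Derivation:
After 1 (visit(C)): cur=C back=1 fwd=0
After 2 (back): cur=HOME back=0 fwd=1
After 3 (visit(N)): cur=N back=1 fwd=0
After 4 (back): cur=HOME back=0 fwd=1
After 5 (forward): cur=N back=1 fwd=0
After 6 (back): cur=HOME back=0 fwd=1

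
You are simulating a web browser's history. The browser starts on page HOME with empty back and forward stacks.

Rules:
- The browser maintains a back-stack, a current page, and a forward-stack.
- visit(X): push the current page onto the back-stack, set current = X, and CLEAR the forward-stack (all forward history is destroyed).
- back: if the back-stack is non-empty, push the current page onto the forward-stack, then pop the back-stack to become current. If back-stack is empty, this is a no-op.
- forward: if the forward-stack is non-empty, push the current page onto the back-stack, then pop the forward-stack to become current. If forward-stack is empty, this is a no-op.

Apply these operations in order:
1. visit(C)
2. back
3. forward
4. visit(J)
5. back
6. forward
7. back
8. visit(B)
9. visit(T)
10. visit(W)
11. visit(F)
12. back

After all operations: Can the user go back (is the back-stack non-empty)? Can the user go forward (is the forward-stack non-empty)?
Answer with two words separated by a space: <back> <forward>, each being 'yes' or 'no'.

Answer: yes yes

Derivation:
After 1 (visit(C)): cur=C back=1 fwd=0
After 2 (back): cur=HOME back=0 fwd=1
After 3 (forward): cur=C back=1 fwd=0
After 4 (visit(J)): cur=J back=2 fwd=0
After 5 (back): cur=C back=1 fwd=1
After 6 (forward): cur=J back=2 fwd=0
After 7 (back): cur=C back=1 fwd=1
After 8 (visit(B)): cur=B back=2 fwd=0
After 9 (visit(T)): cur=T back=3 fwd=0
After 10 (visit(W)): cur=W back=4 fwd=0
After 11 (visit(F)): cur=F back=5 fwd=0
After 12 (back): cur=W back=4 fwd=1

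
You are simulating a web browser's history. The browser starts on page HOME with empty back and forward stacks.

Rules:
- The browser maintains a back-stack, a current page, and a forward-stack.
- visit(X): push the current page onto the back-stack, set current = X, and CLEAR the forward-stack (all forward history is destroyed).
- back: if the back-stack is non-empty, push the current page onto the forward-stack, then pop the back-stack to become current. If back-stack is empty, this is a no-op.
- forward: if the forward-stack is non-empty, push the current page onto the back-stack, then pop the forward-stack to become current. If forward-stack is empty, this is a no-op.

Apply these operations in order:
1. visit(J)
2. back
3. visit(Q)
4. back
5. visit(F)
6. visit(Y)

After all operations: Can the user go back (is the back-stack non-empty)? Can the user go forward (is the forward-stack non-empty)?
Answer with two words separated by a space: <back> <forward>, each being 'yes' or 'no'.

Answer: yes no

Derivation:
After 1 (visit(J)): cur=J back=1 fwd=0
After 2 (back): cur=HOME back=0 fwd=1
After 3 (visit(Q)): cur=Q back=1 fwd=0
After 4 (back): cur=HOME back=0 fwd=1
After 5 (visit(F)): cur=F back=1 fwd=0
After 6 (visit(Y)): cur=Y back=2 fwd=0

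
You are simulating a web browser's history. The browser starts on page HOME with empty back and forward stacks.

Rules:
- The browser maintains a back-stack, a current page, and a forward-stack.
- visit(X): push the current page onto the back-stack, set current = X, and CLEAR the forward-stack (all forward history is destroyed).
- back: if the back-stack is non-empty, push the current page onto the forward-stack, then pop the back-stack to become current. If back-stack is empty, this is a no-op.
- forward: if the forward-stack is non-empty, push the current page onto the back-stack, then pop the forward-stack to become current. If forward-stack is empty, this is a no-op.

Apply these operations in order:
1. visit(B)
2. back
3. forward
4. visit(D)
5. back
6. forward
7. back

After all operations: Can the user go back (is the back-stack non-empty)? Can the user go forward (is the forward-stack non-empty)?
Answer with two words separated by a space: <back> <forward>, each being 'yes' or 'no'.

After 1 (visit(B)): cur=B back=1 fwd=0
After 2 (back): cur=HOME back=0 fwd=1
After 3 (forward): cur=B back=1 fwd=0
After 4 (visit(D)): cur=D back=2 fwd=0
After 5 (back): cur=B back=1 fwd=1
After 6 (forward): cur=D back=2 fwd=0
After 7 (back): cur=B back=1 fwd=1

Answer: yes yes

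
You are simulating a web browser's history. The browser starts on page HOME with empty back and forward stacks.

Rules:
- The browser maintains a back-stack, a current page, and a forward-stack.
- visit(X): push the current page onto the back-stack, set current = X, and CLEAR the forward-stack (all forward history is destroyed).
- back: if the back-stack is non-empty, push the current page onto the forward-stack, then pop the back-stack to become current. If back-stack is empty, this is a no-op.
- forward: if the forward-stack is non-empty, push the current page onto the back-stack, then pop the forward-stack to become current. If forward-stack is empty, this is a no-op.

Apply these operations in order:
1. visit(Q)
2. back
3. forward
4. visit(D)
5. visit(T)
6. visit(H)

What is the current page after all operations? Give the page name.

Answer: H

Derivation:
After 1 (visit(Q)): cur=Q back=1 fwd=0
After 2 (back): cur=HOME back=0 fwd=1
After 3 (forward): cur=Q back=1 fwd=0
After 4 (visit(D)): cur=D back=2 fwd=0
After 5 (visit(T)): cur=T back=3 fwd=0
After 6 (visit(H)): cur=H back=4 fwd=0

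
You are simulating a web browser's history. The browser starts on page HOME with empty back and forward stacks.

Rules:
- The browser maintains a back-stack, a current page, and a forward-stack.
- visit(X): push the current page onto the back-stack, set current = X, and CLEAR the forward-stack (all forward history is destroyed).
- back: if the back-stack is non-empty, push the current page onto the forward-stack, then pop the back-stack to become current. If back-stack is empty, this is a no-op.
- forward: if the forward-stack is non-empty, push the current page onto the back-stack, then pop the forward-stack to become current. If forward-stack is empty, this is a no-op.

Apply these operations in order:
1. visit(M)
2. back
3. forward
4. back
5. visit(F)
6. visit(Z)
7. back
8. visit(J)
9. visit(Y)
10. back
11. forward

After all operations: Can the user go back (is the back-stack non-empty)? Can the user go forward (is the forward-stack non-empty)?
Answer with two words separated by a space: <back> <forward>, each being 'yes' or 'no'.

Answer: yes no

Derivation:
After 1 (visit(M)): cur=M back=1 fwd=0
After 2 (back): cur=HOME back=0 fwd=1
After 3 (forward): cur=M back=1 fwd=0
After 4 (back): cur=HOME back=0 fwd=1
After 5 (visit(F)): cur=F back=1 fwd=0
After 6 (visit(Z)): cur=Z back=2 fwd=0
After 7 (back): cur=F back=1 fwd=1
After 8 (visit(J)): cur=J back=2 fwd=0
After 9 (visit(Y)): cur=Y back=3 fwd=0
After 10 (back): cur=J back=2 fwd=1
After 11 (forward): cur=Y back=3 fwd=0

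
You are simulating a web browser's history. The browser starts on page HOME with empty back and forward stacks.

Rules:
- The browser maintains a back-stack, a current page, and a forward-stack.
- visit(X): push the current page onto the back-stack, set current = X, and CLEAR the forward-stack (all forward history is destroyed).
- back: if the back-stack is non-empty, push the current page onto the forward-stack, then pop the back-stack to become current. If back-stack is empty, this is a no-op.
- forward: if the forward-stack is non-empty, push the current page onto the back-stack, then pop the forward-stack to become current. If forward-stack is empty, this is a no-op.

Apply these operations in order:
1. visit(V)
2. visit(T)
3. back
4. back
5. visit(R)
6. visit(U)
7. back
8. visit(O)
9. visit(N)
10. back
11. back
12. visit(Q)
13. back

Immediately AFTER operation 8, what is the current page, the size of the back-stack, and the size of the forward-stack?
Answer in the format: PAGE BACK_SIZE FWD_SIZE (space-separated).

After 1 (visit(V)): cur=V back=1 fwd=0
After 2 (visit(T)): cur=T back=2 fwd=0
After 3 (back): cur=V back=1 fwd=1
After 4 (back): cur=HOME back=0 fwd=2
After 5 (visit(R)): cur=R back=1 fwd=0
After 6 (visit(U)): cur=U back=2 fwd=0
After 7 (back): cur=R back=1 fwd=1
After 8 (visit(O)): cur=O back=2 fwd=0

O 2 0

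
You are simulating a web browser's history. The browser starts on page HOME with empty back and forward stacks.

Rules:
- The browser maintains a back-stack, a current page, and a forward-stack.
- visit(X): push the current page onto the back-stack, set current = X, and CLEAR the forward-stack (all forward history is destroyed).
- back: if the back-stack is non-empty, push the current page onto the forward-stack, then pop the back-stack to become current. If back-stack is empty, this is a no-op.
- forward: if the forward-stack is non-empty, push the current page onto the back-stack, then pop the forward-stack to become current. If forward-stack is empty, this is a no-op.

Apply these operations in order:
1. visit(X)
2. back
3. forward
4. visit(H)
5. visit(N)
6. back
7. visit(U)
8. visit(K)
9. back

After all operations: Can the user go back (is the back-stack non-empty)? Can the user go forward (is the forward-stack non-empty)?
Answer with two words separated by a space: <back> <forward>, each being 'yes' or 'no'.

After 1 (visit(X)): cur=X back=1 fwd=0
After 2 (back): cur=HOME back=0 fwd=1
After 3 (forward): cur=X back=1 fwd=0
After 4 (visit(H)): cur=H back=2 fwd=0
After 5 (visit(N)): cur=N back=3 fwd=0
After 6 (back): cur=H back=2 fwd=1
After 7 (visit(U)): cur=U back=3 fwd=0
After 8 (visit(K)): cur=K back=4 fwd=0
After 9 (back): cur=U back=3 fwd=1

Answer: yes yes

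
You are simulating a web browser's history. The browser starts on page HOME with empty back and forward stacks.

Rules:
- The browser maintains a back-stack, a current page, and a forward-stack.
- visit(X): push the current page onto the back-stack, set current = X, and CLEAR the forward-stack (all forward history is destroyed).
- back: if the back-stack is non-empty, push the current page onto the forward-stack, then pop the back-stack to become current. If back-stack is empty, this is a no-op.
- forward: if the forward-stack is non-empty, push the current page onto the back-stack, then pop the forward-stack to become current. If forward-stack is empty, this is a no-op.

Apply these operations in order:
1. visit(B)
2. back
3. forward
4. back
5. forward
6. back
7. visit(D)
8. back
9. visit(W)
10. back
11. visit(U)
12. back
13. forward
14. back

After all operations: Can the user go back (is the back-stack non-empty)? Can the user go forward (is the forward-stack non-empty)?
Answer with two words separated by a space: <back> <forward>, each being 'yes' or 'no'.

Answer: no yes

Derivation:
After 1 (visit(B)): cur=B back=1 fwd=0
After 2 (back): cur=HOME back=0 fwd=1
After 3 (forward): cur=B back=1 fwd=0
After 4 (back): cur=HOME back=0 fwd=1
After 5 (forward): cur=B back=1 fwd=0
After 6 (back): cur=HOME back=0 fwd=1
After 7 (visit(D)): cur=D back=1 fwd=0
After 8 (back): cur=HOME back=0 fwd=1
After 9 (visit(W)): cur=W back=1 fwd=0
After 10 (back): cur=HOME back=0 fwd=1
After 11 (visit(U)): cur=U back=1 fwd=0
After 12 (back): cur=HOME back=0 fwd=1
After 13 (forward): cur=U back=1 fwd=0
After 14 (back): cur=HOME back=0 fwd=1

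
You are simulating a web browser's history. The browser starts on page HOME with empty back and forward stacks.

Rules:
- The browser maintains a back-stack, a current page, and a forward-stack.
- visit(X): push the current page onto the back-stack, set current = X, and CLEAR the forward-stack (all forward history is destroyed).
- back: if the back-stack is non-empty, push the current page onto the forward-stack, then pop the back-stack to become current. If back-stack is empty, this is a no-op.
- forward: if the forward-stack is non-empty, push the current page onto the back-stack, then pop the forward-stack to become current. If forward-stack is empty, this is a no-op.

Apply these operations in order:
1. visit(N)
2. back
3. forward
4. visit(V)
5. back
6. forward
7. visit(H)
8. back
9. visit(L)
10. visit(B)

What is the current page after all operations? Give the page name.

After 1 (visit(N)): cur=N back=1 fwd=0
After 2 (back): cur=HOME back=0 fwd=1
After 3 (forward): cur=N back=1 fwd=0
After 4 (visit(V)): cur=V back=2 fwd=0
After 5 (back): cur=N back=1 fwd=1
After 6 (forward): cur=V back=2 fwd=0
After 7 (visit(H)): cur=H back=3 fwd=0
After 8 (back): cur=V back=2 fwd=1
After 9 (visit(L)): cur=L back=3 fwd=0
After 10 (visit(B)): cur=B back=4 fwd=0

Answer: B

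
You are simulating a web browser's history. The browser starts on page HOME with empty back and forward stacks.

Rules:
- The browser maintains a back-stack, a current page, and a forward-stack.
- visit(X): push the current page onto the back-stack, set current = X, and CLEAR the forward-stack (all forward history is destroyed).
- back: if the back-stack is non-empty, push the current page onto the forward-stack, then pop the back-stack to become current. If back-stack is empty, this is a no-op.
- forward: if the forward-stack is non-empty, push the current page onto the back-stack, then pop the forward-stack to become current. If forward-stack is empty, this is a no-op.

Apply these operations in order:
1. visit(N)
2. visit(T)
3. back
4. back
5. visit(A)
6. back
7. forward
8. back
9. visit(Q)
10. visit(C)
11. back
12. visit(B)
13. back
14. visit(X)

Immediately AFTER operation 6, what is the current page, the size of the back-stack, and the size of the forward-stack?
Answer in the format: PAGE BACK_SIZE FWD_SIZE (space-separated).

After 1 (visit(N)): cur=N back=1 fwd=0
After 2 (visit(T)): cur=T back=2 fwd=0
After 3 (back): cur=N back=1 fwd=1
After 4 (back): cur=HOME back=0 fwd=2
After 5 (visit(A)): cur=A back=1 fwd=0
After 6 (back): cur=HOME back=0 fwd=1

HOME 0 1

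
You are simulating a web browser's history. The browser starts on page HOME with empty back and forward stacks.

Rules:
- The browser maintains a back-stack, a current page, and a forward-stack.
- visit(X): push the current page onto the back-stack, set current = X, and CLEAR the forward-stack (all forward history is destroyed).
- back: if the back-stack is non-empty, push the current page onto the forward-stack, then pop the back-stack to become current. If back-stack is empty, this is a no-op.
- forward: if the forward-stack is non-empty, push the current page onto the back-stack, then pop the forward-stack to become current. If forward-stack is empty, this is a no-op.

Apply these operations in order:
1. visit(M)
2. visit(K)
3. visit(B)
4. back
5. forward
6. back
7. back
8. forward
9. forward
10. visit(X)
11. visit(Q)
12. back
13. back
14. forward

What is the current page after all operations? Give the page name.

Answer: X

Derivation:
After 1 (visit(M)): cur=M back=1 fwd=0
After 2 (visit(K)): cur=K back=2 fwd=0
After 3 (visit(B)): cur=B back=3 fwd=0
After 4 (back): cur=K back=2 fwd=1
After 5 (forward): cur=B back=3 fwd=0
After 6 (back): cur=K back=2 fwd=1
After 7 (back): cur=M back=1 fwd=2
After 8 (forward): cur=K back=2 fwd=1
After 9 (forward): cur=B back=3 fwd=0
After 10 (visit(X)): cur=X back=4 fwd=0
After 11 (visit(Q)): cur=Q back=5 fwd=0
After 12 (back): cur=X back=4 fwd=1
After 13 (back): cur=B back=3 fwd=2
After 14 (forward): cur=X back=4 fwd=1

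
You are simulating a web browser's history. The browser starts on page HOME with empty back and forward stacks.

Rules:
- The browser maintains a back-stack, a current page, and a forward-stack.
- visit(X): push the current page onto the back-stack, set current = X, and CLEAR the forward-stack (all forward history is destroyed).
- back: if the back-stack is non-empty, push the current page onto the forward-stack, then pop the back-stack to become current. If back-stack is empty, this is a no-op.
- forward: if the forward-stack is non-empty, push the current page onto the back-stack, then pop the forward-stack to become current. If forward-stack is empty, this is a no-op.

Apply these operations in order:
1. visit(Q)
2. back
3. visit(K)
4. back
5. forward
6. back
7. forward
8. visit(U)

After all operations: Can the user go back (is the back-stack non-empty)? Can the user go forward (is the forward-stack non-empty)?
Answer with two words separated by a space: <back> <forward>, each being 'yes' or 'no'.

After 1 (visit(Q)): cur=Q back=1 fwd=0
After 2 (back): cur=HOME back=0 fwd=1
After 3 (visit(K)): cur=K back=1 fwd=0
After 4 (back): cur=HOME back=0 fwd=1
After 5 (forward): cur=K back=1 fwd=0
After 6 (back): cur=HOME back=0 fwd=1
After 7 (forward): cur=K back=1 fwd=0
After 8 (visit(U)): cur=U back=2 fwd=0

Answer: yes no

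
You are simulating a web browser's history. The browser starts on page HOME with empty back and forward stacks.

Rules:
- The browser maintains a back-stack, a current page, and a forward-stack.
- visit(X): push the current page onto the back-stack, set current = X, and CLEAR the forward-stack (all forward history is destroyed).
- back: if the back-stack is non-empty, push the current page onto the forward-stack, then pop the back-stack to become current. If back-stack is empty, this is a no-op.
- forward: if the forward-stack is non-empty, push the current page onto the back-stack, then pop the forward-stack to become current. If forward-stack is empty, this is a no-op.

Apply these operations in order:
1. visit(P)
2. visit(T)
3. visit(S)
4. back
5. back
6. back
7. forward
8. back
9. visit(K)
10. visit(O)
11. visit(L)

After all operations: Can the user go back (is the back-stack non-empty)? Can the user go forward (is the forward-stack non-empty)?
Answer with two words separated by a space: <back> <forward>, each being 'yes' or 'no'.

Answer: yes no

Derivation:
After 1 (visit(P)): cur=P back=1 fwd=0
After 2 (visit(T)): cur=T back=2 fwd=0
After 3 (visit(S)): cur=S back=3 fwd=0
After 4 (back): cur=T back=2 fwd=1
After 5 (back): cur=P back=1 fwd=2
After 6 (back): cur=HOME back=0 fwd=3
After 7 (forward): cur=P back=1 fwd=2
After 8 (back): cur=HOME back=0 fwd=3
After 9 (visit(K)): cur=K back=1 fwd=0
After 10 (visit(O)): cur=O back=2 fwd=0
After 11 (visit(L)): cur=L back=3 fwd=0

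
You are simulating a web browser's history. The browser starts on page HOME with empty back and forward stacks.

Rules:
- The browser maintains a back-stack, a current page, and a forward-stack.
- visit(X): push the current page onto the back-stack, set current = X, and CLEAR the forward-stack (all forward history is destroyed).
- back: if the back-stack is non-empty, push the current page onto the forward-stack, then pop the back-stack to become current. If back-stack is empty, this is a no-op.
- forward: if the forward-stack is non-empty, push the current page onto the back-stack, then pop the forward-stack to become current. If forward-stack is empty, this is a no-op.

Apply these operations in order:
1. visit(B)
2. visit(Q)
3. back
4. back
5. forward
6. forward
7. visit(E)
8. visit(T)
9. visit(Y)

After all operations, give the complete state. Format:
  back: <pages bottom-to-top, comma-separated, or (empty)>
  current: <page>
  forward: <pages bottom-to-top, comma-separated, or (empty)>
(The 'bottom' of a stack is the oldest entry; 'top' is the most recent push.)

Answer: back: HOME,B,Q,E,T
current: Y
forward: (empty)

Derivation:
After 1 (visit(B)): cur=B back=1 fwd=0
After 2 (visit(Q)): cur=Q back=2 fwd=0
After 3 (back): cur=B back=1 fwd=1
After 4 (back): cur=HOME back=0 fwd=2
After 5 (forward): cur=B back=1 fwd=1
After 6 (forward): cur=Q back=2 fwd=0
After 7 (visit(E)): cur=E back=3 fwd=0
After 8 (visit(T)): cur=T back=4 fwd=0
After 9 (visit(Y)): cur=Y back=5 fwd=0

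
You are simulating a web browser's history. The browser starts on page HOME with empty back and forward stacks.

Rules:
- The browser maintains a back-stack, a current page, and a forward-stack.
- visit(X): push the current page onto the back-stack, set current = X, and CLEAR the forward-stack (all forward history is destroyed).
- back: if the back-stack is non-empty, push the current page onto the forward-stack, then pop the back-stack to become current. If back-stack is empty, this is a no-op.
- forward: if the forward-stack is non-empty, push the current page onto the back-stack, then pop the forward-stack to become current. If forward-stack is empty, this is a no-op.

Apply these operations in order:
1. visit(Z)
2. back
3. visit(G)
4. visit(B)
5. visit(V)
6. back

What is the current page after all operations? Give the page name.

After 1 (visit(Z)): cur=Z back=1 fwd=0
After 2 (back): cur=HOME back=0 fwd=1
After 3 (visit(G)): cur=G back=1 fwd=0
After 4 (visit(B)): cur=B back=2 fwd=0
After 5 (visit(V)): cur=V back=3 fwd=0
After 6 (back): cur=B back=2 fwd=1

Answer: B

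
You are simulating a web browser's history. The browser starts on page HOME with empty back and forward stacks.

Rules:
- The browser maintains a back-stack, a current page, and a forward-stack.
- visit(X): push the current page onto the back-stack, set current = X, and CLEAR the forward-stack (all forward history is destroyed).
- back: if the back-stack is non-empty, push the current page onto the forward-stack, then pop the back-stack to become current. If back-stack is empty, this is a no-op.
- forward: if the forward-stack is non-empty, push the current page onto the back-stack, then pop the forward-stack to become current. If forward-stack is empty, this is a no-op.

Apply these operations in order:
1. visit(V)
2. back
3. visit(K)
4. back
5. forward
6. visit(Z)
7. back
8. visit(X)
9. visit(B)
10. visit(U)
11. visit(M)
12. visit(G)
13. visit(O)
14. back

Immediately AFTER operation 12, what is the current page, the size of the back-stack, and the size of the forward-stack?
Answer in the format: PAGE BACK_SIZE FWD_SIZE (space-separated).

After 1 (visit(V)): cur=V back=1 fwd=0
After 2 (back): cur=HOME back=0 fwd=1
After 3 (visit(K)): cur=K back=1 fwd=0
After 4 (back): cur=HOME back=0 fwd=1
After 5 (forward): cur=K back=1 fwd=0
After 6 (visit(Z)): cur=Z back=2 fwd=0
After 7 (back): cur=K back=1 fwd=1
After 8 (visit(X)): cur=X back=2 fwd=0
After 9 (visit(B)): cur=B back=3 fwd=0
After 10 (visit(U)): cur=U back=4 fwd=0
After 11 (visit(M)): cur=M back=5 fwd=0
After 12 (visit(G)): cur=G back=6 fwd=0

G 6 0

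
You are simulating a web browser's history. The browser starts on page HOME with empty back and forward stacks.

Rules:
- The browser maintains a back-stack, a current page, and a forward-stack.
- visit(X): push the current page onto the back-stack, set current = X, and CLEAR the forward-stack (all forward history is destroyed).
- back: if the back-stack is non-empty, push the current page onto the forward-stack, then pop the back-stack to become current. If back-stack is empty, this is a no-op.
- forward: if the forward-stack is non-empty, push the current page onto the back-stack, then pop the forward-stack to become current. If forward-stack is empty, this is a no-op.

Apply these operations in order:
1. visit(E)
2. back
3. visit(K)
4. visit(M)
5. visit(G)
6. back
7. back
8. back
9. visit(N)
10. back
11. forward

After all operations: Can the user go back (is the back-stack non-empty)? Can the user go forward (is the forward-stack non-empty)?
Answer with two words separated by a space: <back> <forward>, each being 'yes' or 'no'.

Answer: yes no

Derivation:
After 1 (visit(E)): cur=E back=1 fwd=0
After 2 (back): cur=HOME back=0 fwd=1
After 3 (visit(K)): cur=K back=1 fwd=0
After 4 (visit(M)): cur=M back=2 fwd=0
After 5 (visit(G)): cur=G back=3 fwd=0
After 6 (back): cur=M back=2 fwd=1
After 7 (back): cur=K back=1 fwd=2
After 8 (back): cur=HOME back=0 fwd=3
After 9 (visit(N)): cur=N back=1 fwd=0
After 10 (back): cur=HOME back=0 fwd=1
After 11 (forward): cur=N back=1 fwd=0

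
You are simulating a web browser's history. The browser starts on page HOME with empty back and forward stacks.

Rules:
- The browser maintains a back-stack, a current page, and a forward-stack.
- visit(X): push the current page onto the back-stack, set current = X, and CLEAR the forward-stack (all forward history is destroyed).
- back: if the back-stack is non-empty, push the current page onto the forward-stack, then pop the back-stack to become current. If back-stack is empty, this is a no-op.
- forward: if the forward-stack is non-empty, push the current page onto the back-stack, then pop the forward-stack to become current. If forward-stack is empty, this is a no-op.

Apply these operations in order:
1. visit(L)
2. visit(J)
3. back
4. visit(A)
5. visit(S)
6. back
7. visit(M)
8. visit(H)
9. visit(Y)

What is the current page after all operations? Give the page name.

Answer: Y

Derivation:
After 1 (visit(L)): cur=L back=1 fwd=0
After 2 (visit(J)): cur=J back=2 fwd=0
After 3 (back): cur=L back=1 fwd=1
After 4 (visit(A)): cur=A back=2 fwd=0
After 5 (visit(S)): cur=S back=3 fwd=0
After 6 (back): cur=A back=2 fwd=1
After 7 (visit(M)): cur=M back=3 fwd=0
After 8 (visit(H)): cur=H back=4 fwd=0
After 9 (visit(Y)): cur=Y back=5 fwd=0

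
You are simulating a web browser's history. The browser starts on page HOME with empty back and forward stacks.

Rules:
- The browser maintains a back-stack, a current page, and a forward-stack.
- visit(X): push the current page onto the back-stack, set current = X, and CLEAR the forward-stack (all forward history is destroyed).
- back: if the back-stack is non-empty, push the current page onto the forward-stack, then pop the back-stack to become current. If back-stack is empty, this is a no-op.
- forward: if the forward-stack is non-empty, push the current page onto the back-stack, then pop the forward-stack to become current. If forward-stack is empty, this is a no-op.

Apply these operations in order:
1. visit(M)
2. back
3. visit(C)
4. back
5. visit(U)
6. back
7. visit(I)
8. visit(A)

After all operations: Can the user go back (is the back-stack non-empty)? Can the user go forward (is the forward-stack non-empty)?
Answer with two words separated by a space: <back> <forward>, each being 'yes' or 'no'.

After 1 (visit(M)): cur=M back=1 fwd=0
After 2 (back): cur=HOME back=0 fwd=1
After 3 (visit(C)): cur=C back=1 fwd=0
After 4 (back): cur=HOME back=0 fwd=1
After 5 (visit(U)): cur=U back=1 fwd=0
After 6 (back): cur=HOME back=0 fwd=1
After 7 (visit(I)): cur=I back=1 fwd=0
After 8 (visit(A)): cur=A back=2 fwd=0

Answer: yes no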